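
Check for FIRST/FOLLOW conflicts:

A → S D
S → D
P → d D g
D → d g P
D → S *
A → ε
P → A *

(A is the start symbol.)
Nullable non-terminals: A.
FIRST sets used below: FIRST(S) = { 'd' }

A: nullable alternative(s) A → ε; FOLLOW(A) = { $, '*' }
  A → S D: FIRST \ {ε} = { 'd' } — disjoint from FOLLOW(A)
  A → ε: FIRST \ {ε} = { } — this is the only nullable alternative, skip

D, P, S have no nullable alternative, so no FIRST/FOLLOW check is needed there.

No FIRST/FOLLOW conflicts found.

Answer: No FIRST/FOLLOW conflicts.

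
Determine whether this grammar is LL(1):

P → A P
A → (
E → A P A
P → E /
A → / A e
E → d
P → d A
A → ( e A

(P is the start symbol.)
Relevant sets:
  FIRST(A) = { '(', '/' }
  FIRST(E) = { '(', '/', 'd' }

For P:
  PREDICT(P → A P) = { '(', '/' }
  PREDICT(P → E '/') = { '(', '/', 'd' }
  PREDICT(P → d A) = { 'd' }
For A:
  PREDICT(A → '(') = { '(' }
  PREDICT(A → '/' A e) = { '/' }
  PREDICT(A → '(' e A) = { '(' }
For E:
  PREDICT(E → A P A) = { '(', '/' }
  PREDICT(E → d) = { 'd' }

Conflict found: Predict set conflict for P: { '(', '/' }
The grammar is NOT LL(1).

Answer: No. Predict set conflict for P: { '(', '/' }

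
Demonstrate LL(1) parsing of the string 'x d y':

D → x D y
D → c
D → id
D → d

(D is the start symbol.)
LL(1) parsing maintains a stack (initially the start symbol over $) and the input. At each step: if the stack top is a terminal, match it against the current input token; if it is a non-terminal N, replace it with the RHS of M[N, lookahead] (the unique production whose predict set contains the lookahead).

Stack is shown with the top on the left.

Stack    Input    Action
------------------------
D $      x d y $  output D → x D y
x D y $  x d y $  match 'x'
D y $    d y $    output D → d
d y $    d y $    match 'd'
y $      y $      match 'y'
$        $        accept

The string is accepted.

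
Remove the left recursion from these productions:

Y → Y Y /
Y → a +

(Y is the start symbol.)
Y → a + Y'
Y' → Y / Y'
Y' → ε

Y is directly left-recursive. The standard transformation for
  A → A α₁ | ... | A α_m | β₁ | ... | β_n
is
  A  → β₁ A' | ... | β_n A'
  A' → α₁ A' | ... | α_m A' | ε

Y → a + becomes Y → a + Y'
Y → Y Y / becomes Y' → Y / Y'
Add Y' → ε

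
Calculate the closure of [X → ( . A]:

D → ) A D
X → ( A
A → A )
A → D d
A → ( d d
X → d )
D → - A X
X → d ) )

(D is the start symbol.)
{ [A → . ( d d], [A → . A )], [A → . D d], [D → . ) A D], [D → . - A X], [X → ( . A] }

To compute CLOSURE, for each item [A → α.Bβ] where B is a non-terminal, add [B → .γ] for all productions B → γ; repeat for the newly added items until nothing changes.

Start with: [X → ( . A]
  [X → ( . A] has the dot before A: add [A → . A )], [A → . D d], [A → . ( d d]
  [A → . D d] has the dot before D: add [D → . ) A D], [D → . - A X]
No further items can be added.

CLOSURE = { [A → . ( d d], [A → . A )], [A → . D d], [D → . ) A D], [D → . - A X], [X → ( . A] }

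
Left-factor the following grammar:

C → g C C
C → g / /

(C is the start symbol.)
C → g C'
C' → C C
C' → / /

Left-factoring transforms A → αβ₁ | αβ₂ into A → αA' and A' → β₁ | β₂
(α is the longest common prefix among the alternatives). Repeat until
no nonterminal has two alternatives with a common prefix.

Round 1: C has alternatives sharing prefix 'g'. Introduce C': C → g C'
  Add: C' → C C
  Add: C' → / /

No remaining common prefixes — done.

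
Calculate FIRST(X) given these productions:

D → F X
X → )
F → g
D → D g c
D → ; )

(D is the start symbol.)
To compute FIRST(X), examine every production with X on the left-hand side, reading each right-hand side left to right until a non-nullable symbol is reached.

From X → ):
  - ')' is a terminal: add ')' and stop

Collecting: FIRST(X) = { ')' }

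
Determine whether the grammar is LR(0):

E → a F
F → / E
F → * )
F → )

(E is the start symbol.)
A grammar is LR(0) if no state in the canonical LR(0) collection has:
  - both a shift item (dot before a terminal) and a complete item (shift-reduce conflict), or
  - two or more complete items (reduce-reduce conflict; the accept item [E' → E .] counts as a complete item here).

Augment with E' → E and build the canonical LR(0) collection (I0 = CLOSURE({[E' → . E]}), then GOTO on every symbol after a dot until no new states appear). It has 9 states:
  I0: { [E → . a F], [E' → . E] }  — shift
  I1: { [E' → E .] }  — accept
  I2: { [E → a . F], [F → . )], [F → . * )], [F → . / E] }  — shift
  I3: { [F → ) .] }  — reduce
  I4: { [F → * . )] }  — shift
  I5: { [E → . a F], [F → / . E] }  — shift
  I6: { [E → a F .] }  — reduce
  I7: { [F → / E .] }  — reduce
  I8: { [F → * ) .] }  — reduce

Every state is either a pure shift/goto state or contains exactly one complete item and nothing to shift — no conflicts. The grammar is LR(0).

Answer: Yes, the grammar is LR(0)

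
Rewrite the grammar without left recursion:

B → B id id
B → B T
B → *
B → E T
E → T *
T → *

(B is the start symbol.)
B is directly left-recursive. The standard transformation for
  A → A α₁ | ... | A α_m | β₁ | ... | β_n
is
  A  → β₁ A' | ... | β_n A'
  A' → α₁ A' | ... | α_m A' | ε

B → * becomes B → * B'
B → E T becomes B → E T B'
B → B id id becomes B' → id id B'
B → B T becomes B' → T B'
Add B' → ε

Productions for other non-terminals are unchanged:
  E → T *
  T → *

Resulting grammar:
B → * B'
B → E T B'
B' → id id B'
B' → T B'
B' → ε
E → T *
T → *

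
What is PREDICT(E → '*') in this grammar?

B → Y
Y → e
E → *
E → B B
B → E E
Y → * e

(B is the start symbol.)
{ '*' }

PREDICT(E → '*') = (FIRST(RHS) \ {ε}) ∪ (FOLLOW(E) if ε ∈ FIRST(RHS), i.e. RHS ⇒* ε)
FIRST('*') = { '*' }
ε ∉ FIRST('*'), so FOLLOW(E) is not added.
PREDICT(E → '*') = { '*' }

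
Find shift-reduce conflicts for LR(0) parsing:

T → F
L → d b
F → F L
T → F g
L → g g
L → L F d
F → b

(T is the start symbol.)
A shift-reduce conflict occurs when an LR(0) state has both:
  - a complete (reduce) item [A → α .] (dot at the end), and
  - a shift item [B → β . c γ] (dot before a terminal).

Augment with T' → T and build the canonical LR(0) collection (I0 = CLOSURE({[T' → . T]}), then GOTO on every symbol after a dot until no new states appear). It has 12 states:
  I0: { [F → . F L], [F → . b], [T → . F g], [T → . F], [T' → . T] }  — shift
  I1: { [F → F . L], [L → . L F d], [L → . d b], [L → . g g], [T → F . g], [T → F .] }  — shift, reduce
  I2: { [T' → T .] }  — accept
  I3: { [F → b .] }  — reduce
  I4: { [F → . F L], [F → . b], [F → F L .], [L → L . F d] }  — shift, reduce
  I5: { [L → d . b] }  — shift
  I6: { [L → g . g], [T → F g .] }  — shift, reduce
  I7: { [L → g g .] }  — reduce
  I8: { [L → d b .] }  — reduce
  I9: { [F → F . L], [L → . L F d], [L → . d b], [L → . g g], [L → L F . d] }  — shift
  I10: { [L → L F d .], [L → d . b] }  — shift, reduce
  I11: { [L → g . g] }  — shift

I1 contains reduce item [T → F .] and shift items [L → . d b], [L → . g g], [T → F . g] — shift-reduce conflict.
I4 contains reduce item [F → F L .] and shift item [F → . b] — shift-reduce conflict.
I6 contains reduce item [T → F g .] and shift item [L → g . g] — shift-reduce conflict.
I10 contains reduce item [L → L F d .] and shift item [L → d . b] — shift-reduce conflict.

Answer: Yes — I1: [T → F .] vs [L → . d b]; I4: [F → F L .] vs [F → . b]; I6: [T → F g .] vs [L → g . g]; I10: [L → L F d .] vs [L → d . b]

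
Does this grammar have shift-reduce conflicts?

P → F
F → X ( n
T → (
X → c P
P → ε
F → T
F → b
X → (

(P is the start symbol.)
Yes — I0: [P → .] vs [F → . b]; I7: [P → .] vs [F → . b]

A shift-reduce conflict occurs when an LR(0) state has both:
  - a complete (reduce) item [A → α .] (dot at the end), and
  - a shift item [B → β . c γ] (dot before a terminal).

Augment with P' → P and build the canonical LR(0) collection (I0 = CLOSURE({[P' → . P]}), then GOTO on every symbol after a dot until no new states appear). It has 11 states:
  I0: { [F → . T], [F → . X ( n], [F → . b], [P → . F], [P → .], [P' → . P], [T → . (], [X → . (], [X → . c P] }  — shift, reduce
  I1: { [T → ( .], [X → ( .] }  — 2 reduces
  I2: { [P → F .] }  — reduce
  I3: { [P' → P .] }  — accept
  I4: { [F → T .] }  — reduce
  I5: { [F → X . ( n] }  — shift
  I6: { [F → b .] }  — reduce
  I7: { [F → . T], [F → . X ( n], [F → . b], [P → . F], [P → .], [T → . (], [X → . (], [X → . c P], [X → c . P] }  — shift, reduce
  I8: { [X → c P .] }  — reduce
  I9: { [F → X ( . n] }  — shift
  I10: { [F → X ( n .] }  — reduce

I0 contains reduce item [P → .] and shift items [F → . b], [T → . (], [X → . (], [X → . c P] — shift-reduce conflict.
I7 contains reduce item [P → .] and shift items [F → . b], [T → . (], [X → . (], [X → . c P] — shift-reduce conflict.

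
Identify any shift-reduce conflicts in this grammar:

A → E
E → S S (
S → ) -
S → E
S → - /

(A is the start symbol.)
No shift-reduce conflicts

A shift-reduce conflict occurs when an LR(0) state has both:
  - a complete (reduce) item [A → α .] (dot at the end), and
  - a shift item [B → β . c γ] (dot before a terminal).

Augment with A' → A and build the canonical LR(0) collection (I0 = CLOSURE({[A' → . A]}), then GOTO on every symbol after a dot until no new states appear). It has 11 states:
  I0: { [A → . E], [A' → . A], [E → . S S (], [S → . ) -], [S → . - /], [S → . E] }  — shift
  I1: { [S → ) . -] }  — shift
  I2: { [S → - . /] }  — shift
  I3: { [A' → A .] }  — accept
  I4: { [A → E .], [S → E .] }  — 2 reduces
  I5: { [E → . S S (], [E → S . S (], [S → . ) -], [S → . - /], [S → . E] }  — shift
  I6: { [S → E .] }  — reduce
  I7: { [E → . S S (], [E → S . S (], [E → S S . (], [S → . ) -], [S → . - /], [S → . E] }  — shift
  I8: { [E → S S ( .] }  — reduce
  I9: { [S → - / .] }  — reduce
  I10: { [S → ) - .] }  — reduce

No state contains both a complete item and a shift item.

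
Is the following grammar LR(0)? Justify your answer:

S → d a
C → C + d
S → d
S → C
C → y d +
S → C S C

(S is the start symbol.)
A grammar is LR(0) if no state in the canonical LR(0) collection has:
  - both a shift item (dot before a terminal) and a complete item (shift-reduce conflict), or
  - two or more complete items (reduce-reduce conflict; the accept item [S' → S .] counts as a complete item here).

Augment with S' → S and build the canonical LR(0) collection (I0 = CLOSURE({[S' → . S]}), then GOTO on every symbol after a dot until no new states appear). It has 12 states:
  I0: { [C → . C + d], [C → . y d +], [S → . C S C], [S → . C], [S → . d a], [S → . d], [S' → . S] }  — shift
  I1: { [C → . C + d], [C → . y d +], [C → C . + d], [S → . C S C], [S → . C], [S → . d a], [S → . d], [S → C . S C], [S → C .] }  — shift, reduce
  I2: { [S' → S .] }  — accept
  I3: { [S → d . a], [S → d .] }  — shift, reduce
  I4: { [C → y . d +] }  — shift
  I5: { [C → y d . +] }  — shift
  I6: { [C → y d + .] }  — reduce
  I7: { [S → d a .] }  — reduce
  I8: { [C → C + . d] }  — shift
  I9: { [C → . C + d], [C → . y d +], [S → C S . C] }  — shift
  I10: { [C → C . + d], [S → C S C .] }  — shift, reduce
  I11: { [C → C + d .] }  — reduce

Conflict in state I1:
  Shift-reduce conflict between [S → C .] and [C → C . + d]
So the grammar is NOT LR(0).

Answer: No. Shift-reduce conflict between [S → C .] and [C → C . + d]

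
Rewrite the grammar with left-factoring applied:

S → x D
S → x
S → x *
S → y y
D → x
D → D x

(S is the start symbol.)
Left-factoring transforms A → αβ₁ | αβ₂ into A → αA' and A' → β₁ | β₂
(α is the longest common prefix among the alternatives). Repeat until
no nonterminal has two alternatives with a common prefix.

Round 1: S has alternatives sharing prefix 'x'. Introduce S': S → x S'
  Add: S' → D
  Add: S' → ε
  Add: S' → *

No remaining common prefixes — done.

Resulting grammar:
S → x S'
S' → D
S' → ε
S' → *
S → y y
D → x
D → D x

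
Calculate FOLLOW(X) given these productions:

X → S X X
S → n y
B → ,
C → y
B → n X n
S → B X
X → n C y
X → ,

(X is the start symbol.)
{ $, ',', 'n' }

X is the start symbol, so $ ∈ FOLLOW(X).
In X → S X X: X is followed by X, add FIRST(X) \ {ε} = { ',', 'n' }
In X → S X X: X is at the end; this adds FOLLOW(X) to itself — nothing new
In B → n X n: X is followed by n, add FIRST(n) \ {ε} = { 'n' }
In S → B X: X is at the end, add FOLLOW(S)

The FOLLOW sets referred to above (computed the same way, to a fixed point):
  FOLLOW(S) = { ',', 'n' }

Taking the union: FOLLOW(X) = { $, ',', 'n' }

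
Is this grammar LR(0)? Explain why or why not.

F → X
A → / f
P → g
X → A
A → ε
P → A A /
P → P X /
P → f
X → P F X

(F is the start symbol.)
No. Shift-reduce conflict between [A → .] and [A → . / f]

A grammar is LR(0) if no state in the canonical LR(0) collection has:
  - both a shift item (dot before a terminal) and a complete item (shift-reduce conflict), or
  - two or more complete items (reduce-reduce conflict; the accept item [F' → F .] counts as a complete item here).

Augment with F' → F and build the canonical LR(0) collection (I0 = CLOSURE({[F' → . F]}), then GOTO on every symbol after a dot until no new states appear). It has 15 states:
  I0: { [A → . / f], [A → .], [F → . X], [F' → . F], [P → . A A /], [P → . P X /], [P → . f], [P → . g], [X → . A], [X → . P F X] }  — shift, reduce
  I1: { [A → / . f] }  — shift
  I2: { [A → . / f], [A → .], [P → A . A /], [X → A .] }  — shift, 2 reduces
  I3: { [F' → F .] }  — accept
  I4: { [A → . / f], [A → .], [F → . X], [P → . A A /], [P → . P X /], [P → . f], [P → . g], [P → P . X /], [X → . A], [X → . P F X], [X → P . F X] }  — shift, reduce
  I5: { [F → X .] }  — reduce
  I6: { [P → f .] }  — reduce
  I7: { [P → g .] }  — reduce
  I8: { [A → . / f], [A → .], [P → . A A /], [P → . P X /], [P → . f], [P → . g], [X → . A], [X → . P F X], [X → P F . X] }  — shift, reduce
  I9: { [F → X .], [P → P X . /] }  — shift, reduce
  I10: { [P → P X / .] }  — reduce
  I11: { [X → P F X .] }  — reduce
  I12: { [P → A A . /] }  — shift
  I13: { [P → A A / .] }  — reduce
  I14: { [A → / f .] }  — reduce

Conflict in state I0:
  Shift-reduce conflict between [A → .] and [A → . / f]
So the grammar is NOT LR(0).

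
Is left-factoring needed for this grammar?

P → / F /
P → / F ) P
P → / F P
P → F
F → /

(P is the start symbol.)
Left-factoring is needed when two productions for the same non-terminal
share a common prefix on the right-hand side.

Productions for P:
  P → / F /
  P → / F ) P
  P → / F P
  P → F

Found common prefix '/ F' in productions for P

Answer: Yes, P has productions with common prefix '/ F'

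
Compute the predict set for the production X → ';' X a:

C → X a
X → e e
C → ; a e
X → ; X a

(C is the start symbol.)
PREDICT(X → ';' X a) = (FIRST(RHS) \ {ε}) ∪ (FOLLOW(X) if ε ∈ FIRST(RHS), i.e. RHS ⇒* ε)
FIRST(';' X a) = { ';' }
ε ∉ FIRST(';' X a), so FOLLOW(X) is not added.
PREDICT(X → ';' X a) = { ';' }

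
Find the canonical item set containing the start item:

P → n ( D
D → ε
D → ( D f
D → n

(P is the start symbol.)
{ [P → . n ( D], [P' → . P] }

First, augment the grammar with P' → P
I₀ = CLOSURE({ [P' → . P] }):
  [P' → . P] has the dot before P: add [P → . n ( D]
No further items can be added.

I₀ = { [P → . n ( D], [P' → . P] }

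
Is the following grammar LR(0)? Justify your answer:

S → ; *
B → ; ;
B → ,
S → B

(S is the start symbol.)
Yes, the grammar is LR(0)

A grammar is LR(0) if no state in the canonical LR(0) collection has:
  - both a shift item (dot before a terminal) and a complete item (shift-reduce conflict), or
  - two or more complete items (reduce-reduce conflict; the accept item [S' → S .] counts as a complete item here).

Augment with S' → S and build the canonical LR(0) collection (I0 = CLOSURE({[S' → . S]}), then GOTO on every symbol after a dot until no new states appear). It has 7 states:
  I0: { [B → . ,], [B → . ; ;], [S → . ; *], [S → . B], [S' → . S] }  — shift
  I1: { [B → , .] }  — reduce
  I2: { [B → ; . ;], [S → ; . *] }  — shift
  I3: { [S → B .] }  — reduce
  I4: { [S' → S .] }  — accept
  I5: { [S → ; * .] }  — reduce
  I6: { [B → ; ; .] }  — reduce

Every state is either a pure shift/goto state or contains exactly one complete item and nothing to shift — no conflicts. The grammar is LR(0).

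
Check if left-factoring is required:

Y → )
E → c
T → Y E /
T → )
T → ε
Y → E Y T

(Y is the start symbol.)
No, left-factoring is not needed

Left-factoring is needed when two productions for the same non-terminal
share a common prefix on the right-hand side.

Productions for Y:
  Y → )
  Y → E Y T
Productions for T:
  T → Y E /
  T → )
  T → ε

No common prefixes found.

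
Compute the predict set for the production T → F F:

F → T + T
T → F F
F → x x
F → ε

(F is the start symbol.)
{ $, '+', 'x' }

PREDICT(T → F F) = (FIRST(RHS) \ {ε}) ∪ (FOLLOW(T) if ε ∈ FIRST(RHS), i.e. RHS ⇒* ε)
FIRST(F) = { '+', 'x', ε }
FIRST(F F) = { '+', 'x', ε }
ε ∈ FIRST(F F) (the right-hand side is nullable), so add FOLLOW(T) = { $, '+', 'x' }
PREDICT(T → F F) = { $, '+', 'x' }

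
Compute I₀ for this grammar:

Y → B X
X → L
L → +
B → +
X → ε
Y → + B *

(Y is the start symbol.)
First, augment the grammar with Y' → Y
I₀ = CLOSURE({ [Y' → . Y] }):
  [Y' → . Y] has the dot before Y: add [Y → . B X], [Y → . + B *]
  [Y → . B X] has the dot before B: add [B → . +]
No further items can be added.

I₀ = { [B → . +], [Y → . + B *], [Y → . B X], [Y' → . Y] }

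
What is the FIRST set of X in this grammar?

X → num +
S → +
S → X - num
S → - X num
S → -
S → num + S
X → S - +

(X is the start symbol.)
To compute FIRST(X), examine every production with X on the left-hand side, reading each right-hand side left to right until a non-nullable symbol is reached.

FIRST sets of the other non-terminals involved (by the same procedure, iterated to a fixed point):
  FIRST(S) = { '+', '-', 'num' }

From X → num +:
  - num is a terminal: add 'num' and stop
From X → S - +:
  - S is a non-terminal: add FIRST(S) \ {ε} = { '+', '-', 'num' }
    S is not nullable, so stop

Collecting: FIRST(X) = { '+', '-', 'num' }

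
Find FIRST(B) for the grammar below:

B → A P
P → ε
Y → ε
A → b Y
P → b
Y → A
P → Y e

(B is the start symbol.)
To compute FIRST(B), examine every production with B on the left-hand side, reading each right-hand side left to right until a non-nullable symbol is reached.

FIRST sets of the other non-terminals involved (by the same procedure, iterated to a fixed point):
  FIRST(A) = { 'b' }

From B → A P:
  - A is a non-terminal: add FIRST(A) \ {ε} = { 'b' }
    A is not nullable, so stop

Collecting: FIRST(B) = { 'b' }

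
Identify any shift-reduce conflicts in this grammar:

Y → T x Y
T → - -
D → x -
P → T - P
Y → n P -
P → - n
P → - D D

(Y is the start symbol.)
Augment with Y' → Y and build the canonical LR(0) collection (I0 = CLOSURE({[Y' → . Y]}), then GOTO on every symbol after a dot until no new states appear). It has 19 states:
  I0: { [T → . - -], [Y → . T x Y], [Y → . n P -], [Y' → . Y] }  — shift
  I1: { [T → - . -] }  — shift
  I2: { [Y → T . x Y] }  — shift
  I3: { [Y' → Y .] }  — accept
  I4: { [P → . - D D], [P → . - n], [P → . T - P], [T → . - -], [Y → n . P -] }  — shift
  I5: { [D → . x -], [P → - . D D], [P → - . n], [T → - . -] }  — shift
  I6: { [Y → n P . -] }  — shift
  I7: { [P → T . - P] }  — shift
  I8: { [P → . - D D], [P → . - n], [P → . T - P], [P → T - . P], [T → . - -] }  — shift
  I9: { [P → T - P .] }  — reduce
  I10: { [Y → n P - .] }  — reduce
  I11: { [T → - - .] }  — reduce
  I12: { [D → . x -], [P → - D . D] }  — shift
  I13: { [P → - n .] }  — reduce
  I14: { [D → x . -] }  — shift
  I15: { [D → x - .] }  — reduce
  I16: { [P → - D D .] }  — reduce
  I17: { [T → . - -], [Y → . T x Y], [Y → . n P -], [Y → T x . Y] }  — shift
  I18: { [Y → T x Y .] }  — reduce

No state contains both a complete item and a shift item.

Answer: No shift-reduce conflicts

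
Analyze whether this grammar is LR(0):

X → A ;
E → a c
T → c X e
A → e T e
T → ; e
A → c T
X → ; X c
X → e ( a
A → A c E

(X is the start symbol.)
Yes, the grammar is LR(0)

Augment with X' → X and build the canonical LR(0) collection (I0 = CLOSURE({[X' → . X]}), then GOTO on every symbol after a dot until no new states appear). It has 23 states:
  I0: { [A → . A c E], [A → . c T], [A → . e T e], [X → . ; X c], [X → . A ;], [X → . e ( a], [X' → . X] }  — shift
  I1: { [A → . A c E], [A → . c T], [A → . e T e], [X → . ; X c], [X → . A ;], [X → . e ( a], [X → ; . X c] }  — shift
  I2: { [A → A . c E], [X → A . ;] }  — shift
  I3: { [X' → X .] }  — accept
  I4: { [A → c . T], [T → . ; e], [T → . c X e] }  — shift
  I5: { [A → e . T e], [T → . ; e], [T → . c X e], [X → e . ( a] }  — shift
  I6: { [X → e ( . a] }  — shift
  I7: { [T → ; . e] }  — shift
  I8: { [A → e T . e] }  — shift
  I9: { [A → . A c E], [A → . c T], [A → . e T e], [T → c . X e], [X → . ; X c], [X → . A ;], [X → . e ( a] }  — shift
  I10: { [T → c X . e] }  — shift
  I11: { [T → c X e .] }  — reduce
  I12: { [A → e T e .] }  — reduce
  I13: { [T → ; e .] }  — reduce
  I14: { [X → e ( a .] }  — reduce
  I15: { [A → c T .] }  — reduce
  I16: { [X → A ; .] }  — reduce
  I17: { [A → A c . E], [E → . a c] }  — shift
  I18: { [A → A c E .] }  — reduce
  I19: { [E → a . c] }  — shift
  I20: { [E → a c .] }  — reduce
  I21: { [X → ; X . c] }  — shift
  I22: { [X → ; X c .] }  — reduce

Every state is either a pure shift/goto state or contains exactly one complete item and nothing to shift — no conflicts. The grammar is LR(0).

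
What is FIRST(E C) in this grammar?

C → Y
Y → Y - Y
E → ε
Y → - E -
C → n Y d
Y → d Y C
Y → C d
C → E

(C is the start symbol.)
FIRST sets of the non-terminals involved (from the grammar, by fixed-point iteration):
  FIRST(E) = { ε }
  FIRST(C) = { '-', 'd', 'n', ε }

To compute FIRST(E C), process the symbols left to right:
Symbol E is a non-terminal. Add FIRST(E) \ {ε} = { }
E is nullable (ε ∈ FIRST(E)), continue to the next symbol.
Symbol C is a non-terminal. Add FIRST(C) \ {ε} = { '-', 'd', 'n' }
C is nullable (ε ∈ FIRST(C)), continue to the next symbol.
All symbols are nullable, so ε is in the result.
FIRST(E C) = { '-', 'd', 'n', ε }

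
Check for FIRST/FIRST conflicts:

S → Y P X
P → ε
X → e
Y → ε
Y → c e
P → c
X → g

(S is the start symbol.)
No FIRST/FIRST conflicts.

Productions for P:
  P → ε: FIRST = { ε }
  P → c: FIRST = { 'c' }
Productions for X:
  X → e: FIRST = { 'e' }
  X → g: FIRST = { 'g' }
Productions for Y:
  Y → ε: FIRST = { ε }
  Y → c e: FIRST = { 'c' }
S has only one production, so no FIRST/FIRST conflict is possible there.

All alternatives of each non-terminal have pairwise disjoint FIRST sets.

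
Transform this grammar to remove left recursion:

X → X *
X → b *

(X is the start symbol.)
X → b * X'
X' → * X'
X' → ε

X is directly left-recursive. The standard transformation for
  A → A α₁ | ... | A α_m | β₁ | ... | β_n
is
  A  → β₁ A' | ... | β_n A'
  A' → α₁ A' | ... | α_m A' | ε

X → b * becomes X → b * X'
X → X * becomes X' → * X'
Add X' → ε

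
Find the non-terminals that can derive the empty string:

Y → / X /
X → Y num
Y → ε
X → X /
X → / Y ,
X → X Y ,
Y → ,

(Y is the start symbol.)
{ 'Y' }

A non-terminal is nullable if it can derive ε (the empty string): either it has an ε-production, or it has a production whose right-hand side consists entirely of nullable non-terminals.

ε-productions: Y → ε
So Y is immediately nullable.
No further non-terminal can be added: every production for the remaining non-terminals contains a terminal or a non-nullable non-terminal.
Nullable = { 'Y' }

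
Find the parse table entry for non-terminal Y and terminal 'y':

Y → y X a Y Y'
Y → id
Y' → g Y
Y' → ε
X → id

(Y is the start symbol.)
To find M[Y, 'y'], we find productions for Y where 'y' is in the predict set (PREDICT(N → α) = (FIRST(α) \ {ε}) ∪ (FOLLOW(N) if α ⇒* ε)).

Y → y X a Y Y': PREDICT = { 'y' }
  'y' is in predict set, so this production goes in M[Y, 'y']
Y → id: PREDICT = { 'id' }

M[Y, 'y'] = Y → y X a Y Y'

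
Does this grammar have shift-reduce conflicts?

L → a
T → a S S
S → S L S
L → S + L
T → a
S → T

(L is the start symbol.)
A shift-reduce conflict occurs when an LR(0) state has both:
  - a complete (reduce) item [A → α .] (dot at the end), and
  - a shift item [B → β . c γ] (dot before a terminal).

Augment with L' → L and build the canonical LR(0) collection (I0 = CLOSURE({[L' → . L]}), then GOTO on every symbol after a dot until no new states appear). It has 12 states:
  I0: { [L → . S + L], [L → . a], [L' → . L], [S → . S L S], [S → . T], [T → . a S S], [T → . a] }  — shift
  I1: { [L' → L .] }  — accept
  I2: { [L → . S + L], [L → . a], [L → S . + L], [S → . S L S], [S → . T], [S → S . L S], [T → . a S S], [T → . a] }  — shift
  I3: { [S → T .] }  — reduce
  I4: { [L → a .], [S → . S L S], [S → . T], [T → . a S S], [T → . a], [T → a . S S], [T → a .] }  — shift, 2 reduces
  I5: { [L → . S + L], [L → . a], [S → . S L S], [S → . T], [S → S . L S], [T → . a S S], [T → . a], [T → a S . S] }  — shift
  I6: { [S → . S L S], [S → . T], [T → . a S S], [T → . a], [T → a . S S], [T → a .] }  — shift, reduce
  I7: { [S → . S L S], [S → . T], [S → S L . S], [T → . a S S], [T → . a] }  — shift
  I8: { [L → . S + L], [L → . a], [L → S . + L], [S → . S L S], [S → . T], [S → S . L S], [T → . a S S], [T → . a], [T → a S S .] }  — shift, reduce
  I9: { [L → . S + L], [L → . a], [L → S + . L], [S → . S L S], [S → . T], [T → . a S S], [T → . a] }  — shift
  I10: { [L → S + L .] }  — reduce
  I11: { [L → . S + L], [L → . a], [S → . S L S], [S → . T], [S → S . L S], [S → S L S .], [T → . a S S], [T → . a] }  — shift, reduce

I4 contains reduce items [L → a .], [T → a .] and shift items [T → . a], [T → . a S S] — shift-reduce conflict.
I6 contains reduce item [T → a .] and shift items [T → . a], [T → . a S S] — shift-reduce conflict.
I8 contains reduce item [T → a S S .] and shift items [L → S . + L], [L → . a], [T → . a], [T → . a S S] — shift-reduce conflict.
I11 contains reduce item [S → S L S .] and shift items [L → . a], [T → . a], [T → . a S S] — shift-reduce conflict.

Answer: Yes — I4: [L → a .] vs [T → . a]; I6: [T → a .] vs [T → . a]; I8: [T → a S S .] vs [L → S . + L]; I11: [S → S L S .] vs [L → . a]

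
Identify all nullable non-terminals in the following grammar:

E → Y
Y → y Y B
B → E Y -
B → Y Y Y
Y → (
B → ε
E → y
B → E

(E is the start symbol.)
A non-terminal is nullable if it can derive ε (the empty string): either it has an ε-production, or it has a production whose right-hand side consists entirely of nullable non-terminals.

ε-productions: B → ε
So B is immediately nullable.
No further non-terminal can be added: every production for the remaining non-terminals contains a terminal or a non-nullable non-terminal.
Nullable = { 'B' }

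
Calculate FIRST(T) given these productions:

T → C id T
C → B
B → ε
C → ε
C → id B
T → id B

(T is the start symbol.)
To compute FIRST(T), examine every production with T on the left-hand side, reading each right-hand side left to right until a non-nullable symbol is reached.

FIRST sets of the other non-terminals involved (by the same procedure, iterated to a fixed point):
  FIRST(C) = { 'id', ε }

From T → C id T:
  - C is a non-terminal: add FIRST(C) \ {ε} = { 'id' }
    C is nullable, so continue to the next symbol
  - id is a terminal: add 'id' and stop
From T → id B:
  - id is a terminal: add 'id' and stop

Collecting: FIRST(T) = { 'id' }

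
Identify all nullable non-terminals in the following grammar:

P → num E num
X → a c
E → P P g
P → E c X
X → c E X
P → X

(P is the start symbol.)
None

There are no ε-productions, so no non-terminal can derive ε.
No non-terminals are nullable.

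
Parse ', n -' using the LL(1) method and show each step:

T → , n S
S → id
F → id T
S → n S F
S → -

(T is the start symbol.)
Stack is shown with the top on the left.

Stack    Input    Action
------------------------
T $      , n - $  output T → , n S
, n S $  , n - $  match ','
n S $    n - $    match 'n'
S $      - $      output S → -
- $      - $      match '-'
$        $        accept

The string is accepted.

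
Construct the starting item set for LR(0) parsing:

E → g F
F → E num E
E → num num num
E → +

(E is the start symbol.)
{ [E → . +], [E → . g F], [E → . num num num], [E' → . E] }

First, augment the grammar with E' → E
I₀ = CLOSURE({ [E' → . E] }):
  [E' → . E] has the dot before E: add [E → . g F], [E → . num num num], [E → . +]
No further items can be added.

I₀ = { [E → . +], [E → . g F], [E → . num num num], [E' → . E] }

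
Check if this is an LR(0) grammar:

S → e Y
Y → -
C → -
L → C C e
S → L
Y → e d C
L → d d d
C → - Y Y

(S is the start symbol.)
No. Shift-reduce conflict between [C → - .] and [Y → . -]

A grammar is LR(0) if no state in the canonical LR(0) collection has:
  - both a shift item (dot before a terminal) and a complete item (shift-reduce conflict), or
  - two or more complete items (reduce-reduce conflict; the accept item [S' → S .] counts as a complete item here).

Augment with S' → S and build the canonical LR(0) collection (I0 = CLOSURE({[S' → . S]}), then GOTO on every symbol after a dot until no new states appear). It has 18 states:
  I0: { [C → . - Y Y], [C → . -], [L → . C C e], [L → . d d d], [S → . L], [S → . e Y], [S' → . S] }  — shift
  I1: { [C → - . Y Y], [C → - .], [Y → . -], [Y → . e d C] }  — shift, reduce
  I2: { [C → . - Y Y], [C → . -], [L → C . C e] }  — shift
  I3: { [S → L .] }  — reduce
  I4: { [S' → S .] }  — accept
  I5: { [L → d . d d] }  — shift
  I6: { [S → e . Y], [Y → . -], [Y → . e d C] }  — shift
  I7: { [Y → - .] }  — reduce
  I8: { [S → e Y .] }  — reduce
  I9: { [Y → e . d C] }  — shift
  I10: { [C → . - Y Y], [C → . -], [Y → e d . C] }  — shift
  I11: { [Y → e d C .] }  — reduce
  I12: { [L → d d . d] }  — shift
  I13: { [L → d d d .] }  — reduce
  I14: { [L → C C . e] }  — shift
  I15: { [L → C C e .] }  — reduce
  I16: { [C → - Y . Y], [Y → . -], [Y → . e d C] }  — shift
  I17: { [C → - Y Y .] }  — reduce

Conflict in state I1:
  Shift-reduce conflict between [C → - .] and [Y → . -]
So the grammar is NOT LR(0).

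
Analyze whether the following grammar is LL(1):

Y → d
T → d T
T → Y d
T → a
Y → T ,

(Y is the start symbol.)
No. Predict set conflict for Y: { 'd' }

A grammar is LL(1) if for each non-terminal N with multiple productions, the predict sets of those productions are pairwise disjoint, where PREDICT(N → α) = (FIRST(α) \ {ε}) ∪ (FOLLOW(N) if α ⇒* ε).

Relevant sets:
  FIRST(T) = { 'a', 'd' }
  FIRST(Y) = { 'a', 'd' }

For Y:
  PREDICT(Y → d) = { 'd' }
  PREDICT(Y → T ',') = { 'a', 'd' }
For T:
  PREDICT(T → d T) = { 'd' }
  PREDICT(T → Y d) = { 'a', 'd' }
  PREDICT(T → a) = { 'a' }

Conflict found: Predict set conflict for Y: { 'd' }
The grammar is NOT LL(1).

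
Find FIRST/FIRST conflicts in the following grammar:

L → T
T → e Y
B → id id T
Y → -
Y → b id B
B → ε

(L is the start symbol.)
No FIRST/FIRST conflicts.

Productions for B:
  B → id id T: FIRST = { 'id' }
  B → ε: FIRST = { ε }
Productions for Y:
  Y → -: FIRST = { '-' }
  Y → b id B: FIRST = { 'b' }
L, T have only one production, so no FIRST/FIRST conflict is possible there.

All alternatives of each non-terminal have pairwise disjoint FIRST sets.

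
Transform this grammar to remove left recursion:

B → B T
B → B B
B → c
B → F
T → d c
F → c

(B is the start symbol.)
B → c B'
B → F B'
B' → T B'
B' → B B'
B' → ε
T → d c
F → c

B is directly left-recursive. The standard transformation for
  A → A α₁ | ... | A α_m | β₁ | ... | β_n
is
  A  → β₁ A' | ... | β_n A'
  A' → α₁ A' | ... | α_m A' | ε

B → c becomes B → c B'
B → F becomes B → F B'
B → B T becomes B' → T B'
B → B B becomes B' → B B'
Add B' → ε

Productions for other non-terminals are unchanged:
  T → d c
  F → c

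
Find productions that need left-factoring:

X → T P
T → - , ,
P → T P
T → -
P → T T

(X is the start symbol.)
Left-factoring is needed when two productions for the same non-terminal
share a common prefix on the right-hand side.

Productions for T:
  T → - , ,
  T → -
Productions for P:
  P → T P
  P → T T

Found common prefix '-' in productions for T
Found common prefix 'T' in productions for P

Answer: Yes, T has productions with common prefix '-'; P has productions with common prefix 'T'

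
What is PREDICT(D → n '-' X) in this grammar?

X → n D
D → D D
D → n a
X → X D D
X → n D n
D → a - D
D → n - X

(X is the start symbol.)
PREDICT(D → n '-' X) = (FIRST(RHS) \ {ε}) ∪ (FOLLOW(D) if ε ∈ FIRST(RHS), i.e. RHS ⇒* ε)
FIRST(n '-' X) = { 'n' }
ε ∉ FIRST(n '-' X), so FOLLOW(D) is not added.
PREDICT(D → n '-' X) = { 'n' }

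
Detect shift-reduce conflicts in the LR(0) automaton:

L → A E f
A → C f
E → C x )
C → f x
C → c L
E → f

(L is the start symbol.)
Yes — I11: [E → f .] vs [C → f . x]

A shift-reduce conflict occurs when an LR(0) state has both:
  - a complete (reduce) item [A → α .] (dot at the end), and
  - a shift item [B → β . c γ] (dot before a terminal).

Augment with L' → L and build the canonical LR(0) collection (I0 = CLOSURE({[L' → . L]}), then GOTO on every symbol after a dot until no new states appear). It has 15 states:
  I0: { [A → . C f], [C → . c L], [C → . f x], [L → . A E f], [L' → . L] }  — shift
  I1: { [C → . c L], [C → . f x], [E → . C x )], [E → . f], [L → A . E f] }  — shift
  I2: { [A → C . f] }  — shift
  I3: { [L' → L .] }  — accept
  I4: { [A → . C f], [C → . c L], [C → . f x], [C → c . L], [L → . A E f] }  — shift
  I5: { [C → f . x] }  — shift
  I6: { [C → f x .] }  — reduce
  I7: { [C → c L .] }  — reduce
  I8: { [A → C f .] }  — reduce
  I9: { [E → C . x )] }  — shift
  I10: { [L → A E . f] }  — shift
  I11: { [C → f . x], [E → f .] }  — shift, reduce
  I12: { [L → A E f .] }  — reduce
  I13: { [E → C x . )] }  — shift
  I14: { [E → C x ) .] }  — reduce

I11 contains reduce item [E → f .] and shift item [C → f . x] — shift-reduce conflict.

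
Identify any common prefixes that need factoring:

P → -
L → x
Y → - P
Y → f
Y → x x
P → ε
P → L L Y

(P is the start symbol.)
No, left-factoring is not needed

Left-factoring is needed when two productions for the same non-terminal
share a common prefix on the right-hand side.

Productions for P:
  P → -
  P → ε
  P → L L Y
Productions for Y:
  Y → - P
  Y → f
  Y → x x

No common prefixes found.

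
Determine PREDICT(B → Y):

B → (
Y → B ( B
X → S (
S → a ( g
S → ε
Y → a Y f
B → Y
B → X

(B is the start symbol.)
{ '(', 'a' }

PREDICT(B → Y) = (FIRST(RHS) \ {ε}) ∪ (FOLLOW(B) if ε ∈ FIRST(RHS), i.e. RHS ⇒* ε)
FIRST(Y) = { '(', 'a' }
FIRST(Y) = { '(', 'a' }
ε ∉ FIRST(Y), so FOLLOW(B) is not added.
PREDICT(B → Y) = { '(', 'a' }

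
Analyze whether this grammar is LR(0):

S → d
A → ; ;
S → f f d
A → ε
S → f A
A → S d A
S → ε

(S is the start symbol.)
Augment with S' → S and build the canonical LR(0) collection (I0 = CLOSURE({[S' → . S]}), then GOTO on every symbol after a dot until no new states appear). It has 12 states:
  I0: { [S → . d], [S → . f A], [S → . f f d], [S → .], [S' → . S] }  — shift, reduce
  I1: { [S' → S .] }  — accept
  I2: { [S → d .] }  — reduce
  I3: { [A → . ; ;], [A → . S d A], [A → .], [S → . d], [S → . f A], [S → . f f d], [S → .], [S → f . A], [S → f . f d] }  — shift, 2 reduces
  I4: { [A → ; . ;] }  — shift
  I5: { [S → f A .] }  — reduce
  I6: { [A → S . d A] }  — shift
  I7: { [A → . ; ;], [A → . S d A], [A → .], [S → . d], [S → . f A], [S → . f f d], [S → .], [S → f . A], [S → f . f d], [S → f f . d] }  — shift, 2 reduces
  I8: { [S → d .], [S → f f d .] }  — 2 reduces
  I9: { [A → . ; ;], [A → . S d A], [A → .], [A → S d . A], [S → . d], [S → . f A], [S → . f f d], [S → .] }  — shift, 2 reduces
  I10: { [A → S d A .] }  — reduce
  I11: { [A → ; ; .] }  — reduce

Conflict in state I0:
  Shift-reduce conflict between [S → .] and [S → . d]
So the grammar is NOT LR(0).

Answer: No. Shift-reduce conflict between [S → .] and [S → . d]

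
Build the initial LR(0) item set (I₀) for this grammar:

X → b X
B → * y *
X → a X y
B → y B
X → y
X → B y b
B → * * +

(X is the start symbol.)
{ [B → . * * +], [B → . * y *], [B → . y B], [X → . B y b], [X → . a X y], [X → . b X], [X → . y], [X' → . X] }

First, augment the grammar with X' → X
I₀ = CLOSURE({ [X' → . X] }):
  [X' → . X] has the dot before X: add [X → . b X], [X → . a X y], [X → . y], [X → . B y b]
  [X → . B y b] has the dot before B: add [B → . * y *], [B → . y B], [B → . * * +]
No further items can be added.

I₀ = { [B → . * * +], [B → . * y *], [B → . y B], [X → . B y b], [X → . a X y], [X → . b X], [X → . y], [X' → . X] }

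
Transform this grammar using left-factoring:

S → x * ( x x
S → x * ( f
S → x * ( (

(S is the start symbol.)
S → x * ( S'
S' → x x
S' → f
S' → (

Left-factoring transforms A → αβ₁ | αβ₂ into A → αA' and A' → β₁ | β₂
(α is the longest common prefix among the alternatives). Repeat until
no nonterminal has two alternatives with a common prefix.

Round 1: S has alternatives sharing prefix 'x * ('. Introduce S': S → x * ( S'
  Add: S' → x x
  Add: S' → f
  Add: S' → (

No remaining common prefixes — done.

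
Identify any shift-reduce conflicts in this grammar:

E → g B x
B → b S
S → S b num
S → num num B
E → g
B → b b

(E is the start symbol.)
A shift-reduce conflict occurs when an LR(0) state has both:
  - a complete (reduce) item [A → α .] (dot at the end), and
  - a shift item [B → β . c γ] (dot before a terminal).

Augment with E' → E and build the canonical LR(0) collection (I0 = CLOSURE({[E' → . E]}), then GOTO on every symbol after a dot until no new states appear). It has 13 states:
  I0: { [E → . g B x], [E → . g], [E' → . E] }  — shift
  I1: { [E' → E .] }  — accept
  I2: { [B → . b S], [B → . b b], [E → g . B x], [E → g .] }  — shift, reduce
  I3: { [E → g B . x] }  — shift
  I4: { [B → b . S], [B → b . b], [S → . S b num], [S → . num num B] }  — shift
  I5: { [B → b S .], [S → S . b num] }  — shift, reduce
  I6: { [B → b b .] }  — reduce
  I7: { [S → num . num B] }  — shift
  I8: { [B → . b S], [B → . b b], [S → num num . B] }  — shift
  I9: { [S → num num B .] }  — reduce
  I10: { [S → S b . num] }  — shift
  I11: { [S → S b num .] }  — reduce
  I12: { [E → g B x .] }  — reduce

I2 contains reduce item [E → g .] and shift items [B → . b S], [B → . b b] — shift-reduce conflict.
I5 contains reduce item [B → b S .] and shift item [S → S . b num] — shift-reduce conflict.

Answer: Yes — I2: [E → g .] vs [B → . b S]; I5: [B → b S .] vs [S → S . b num]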